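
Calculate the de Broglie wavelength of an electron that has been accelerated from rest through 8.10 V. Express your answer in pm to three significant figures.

λ = 431 pm

KE = eV = 1.602 × 10⁻¹⁹ × 8.100 = 1.298 × 10⁻¹⁸ J.
p = √(2mKE) = √(2 × 9.109 × 10⁻³¹ × 1.298 × 10⁻¹⁸) = 1.538 × 10⁻²⁴ kg·m/s.
λ = h/p = 6.626 × 10⁻³⁴ / 1.538 × 10⁻²⁴ = 4.31 × 10⁻¹⁰ m = 431 pm.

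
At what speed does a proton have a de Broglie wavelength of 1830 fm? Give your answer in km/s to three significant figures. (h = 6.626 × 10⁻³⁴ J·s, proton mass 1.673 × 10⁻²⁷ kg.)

p = h/λ = 6.626 × 10⁻³⁴ / 1.830 × 10⁻¹² = 3.621 × 10⁻²² kg·m/s.
v = p/m = 3.621 × 10⁻²² / 1.673 × 10⁻²⁷ = 2.16 × 10⁵ m/s = 216 km/s.

v = 216 km/s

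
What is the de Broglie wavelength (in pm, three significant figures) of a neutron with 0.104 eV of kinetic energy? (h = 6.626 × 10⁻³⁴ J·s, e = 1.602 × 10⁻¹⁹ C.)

KE = 0.104 eV = 1.666 × 10⁻²⁰ J.
p = √(2mKE) = √(2 × 1.675 × 10⁻²⁷ × 1.666 × 10⁻²⁰) = 7.471 × 10⁻²⁴ kg·m/s.
λ = h/p = 6.626 × 10⁻³⁴ / 7.471 × 10⁻²⁴ = 8.87 × 10⁻¹¹ m = 88.7 pm.

λ = 88.7 pm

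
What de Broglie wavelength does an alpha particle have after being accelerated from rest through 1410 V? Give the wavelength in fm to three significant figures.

λ = 270 fm

KE = 2eV = 2 × 1.602 × 10⁻¹⁹ × 1410 = 4.518 × 10⁻¹⁶ J.
p = √(2mKE) = √(2 × 6.645 × 10⁻²⁷ × 4.518 × 10⁻¹⁶) = 2.450 × 10⁻²¹ kg·m/s.
λ = h/p = 6.626 × 10⁻³⁴ / 2.450 × 10⁻²¹ = 2.70 × 10⁻¹³ m = 270 fm.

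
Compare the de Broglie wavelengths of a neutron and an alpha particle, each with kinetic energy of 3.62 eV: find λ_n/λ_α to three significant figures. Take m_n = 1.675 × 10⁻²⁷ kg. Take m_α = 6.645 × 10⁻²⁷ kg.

At fixed KE, p = √(2mKE) so λ = h/p ∝ 1/√m.
λ_n/λ_α = √(m_α/m_n) = √(6.645 × 10⁻²⁷/1.675 × 10⁻²⁷) = √(3.967) = 1.99.

λ_n/λ_α = 1.99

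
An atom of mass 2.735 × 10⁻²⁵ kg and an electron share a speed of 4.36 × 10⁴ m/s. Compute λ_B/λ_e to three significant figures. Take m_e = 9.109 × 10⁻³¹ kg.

λ_B/λ_e = 3.33 × 10⁻⁶

At fixed v, p = mv so λ = h/(mv) ∝ 1/m.
λ_B/λ_e = m_e/m_B = 9.109 × 10⁻³¹/2.735 × 10⁻²⁵ = 3.33 × 10⁻⁶.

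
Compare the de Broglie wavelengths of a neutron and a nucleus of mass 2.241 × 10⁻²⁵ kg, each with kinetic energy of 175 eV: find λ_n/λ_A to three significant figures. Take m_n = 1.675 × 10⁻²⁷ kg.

At fixed KE, p = √(2mKE) so λ = h/p ∝ 1/√m.
λ_n/λ_A = √(m_A/m_n) = √(2.241 × 10⁻²⁵/1.675 × 10⁻²⁷) = √(133.8) = 11.6.

λ_n/λ_A = 11.6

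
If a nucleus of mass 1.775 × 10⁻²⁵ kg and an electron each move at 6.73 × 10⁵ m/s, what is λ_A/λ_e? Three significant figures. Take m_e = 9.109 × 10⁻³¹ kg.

λ_A/λ_e = 5.13 × 10⁻⁶

At fixed v, p = mv so λ = h/(mv) ∝ 1/m.
λ_A/λ_e = m_e/m_A = 9.109 × 10⁻³¹/1.775 × 10⁻²⁵ = 5.13 × 10⁻⁶.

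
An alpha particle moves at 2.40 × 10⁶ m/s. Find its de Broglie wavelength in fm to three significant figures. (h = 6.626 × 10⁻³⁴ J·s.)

λ = 41.5 fm

p = mv = 6.645 × 10⁻²⁷ × 2.40 × 10⁶ = 1.595 × 10⁻²⁰ kg·m/s.
λ = h/p = 6.626 × 10⁻³⁴ / 1.595 × 10⁻²⁰ = 4.15 × 10⁻¹⁴ m = 41.5 fm.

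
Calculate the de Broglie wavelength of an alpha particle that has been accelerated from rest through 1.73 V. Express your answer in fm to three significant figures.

KE = 2eV = 2 × 1.602 × 10⁻¹⁹ × 1.730 = 5.543 × 10⁻¹⁹ J.
p = √(2mKE) = √(2 × 6.645 × 10⁻²⁷ × 5.543 × 10⁻¹⁹) = 8.583 × 10⁻²³ kg·m/s.
λ = h/p = 6.626 × 10⁻³⁴ / 8.583 × 10⁻²³ = 7.72 × 10⁻¹² m = 7720 fm.

λ = 7720 fm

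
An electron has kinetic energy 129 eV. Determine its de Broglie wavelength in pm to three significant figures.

λ = 108 pm

KE = 129 eV = 2.067 × 10⁻¹⁷ J.
p = √(2mKE) = √(2 × 9.109 × 10⁻³¹ × 2.067 × 10⁻¹⁷) = 6.136 × 10⁻²⁴ kg·m/s.
λ = h/p = 6.626 × 10⁻³⁴ / 6.136 × 10⁻²⁴ = 1.08 × 10⁻¹⁰ m = 108 pm.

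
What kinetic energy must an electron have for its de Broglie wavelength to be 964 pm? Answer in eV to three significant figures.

p = h/λ = 6.626 × 10⁻³⁴ / 9.640 × 10⁻¹⁰ = 6.873 × 10⁻²⁵ kg·m/s.
KE = p²/(2m) = (6.873 × 10⁻²⁵)² / (2 × 9.109 × 10⁻³¹) = 2.593 × 10⁻¹⁹ J = 1.62 eV.

KE = 1.62 eV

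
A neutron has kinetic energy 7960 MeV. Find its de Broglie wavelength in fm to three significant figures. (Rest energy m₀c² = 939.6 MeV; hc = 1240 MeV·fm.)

Total energy E = KE + m₀c² = 7960 + 939.6 = 8899.6 MeV.
(pc)² = E² − (m₀c²)² = (8899.6)² − (939.6)² = 7.832 × 10⁷ MeV², so pc = 8850 MeV.
λ = hc/(pc) = 1240 MeV·fm / 8850 MeV = 0.140 fm.

λ = 0.140 fm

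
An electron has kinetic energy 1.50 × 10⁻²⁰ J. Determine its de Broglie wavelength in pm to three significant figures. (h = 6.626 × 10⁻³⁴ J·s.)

p = √(2mKE) = √(2 × 9.109 × 10⁻³¹ × 1.500 × 10⁻²⁰) = 1.653 × 10⁻²⁵ kg·m/s.
λ = h/p = 6.626 × 10⁻³⁴ / 1.653 × 10⁻²⁵ = 4.01 × 10⁻⁹ m = 4010 pm.

λ = 4010 pm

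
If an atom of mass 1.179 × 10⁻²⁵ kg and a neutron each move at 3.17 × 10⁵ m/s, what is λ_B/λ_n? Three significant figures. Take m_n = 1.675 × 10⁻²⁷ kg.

At fixed v, p = mv so λ = h/(mv) ∝ 1/m.
λ_B/λ_n = m_n/m_B = 1.675 × 10⁻²⁷/1.179 × 10⁻²⁵ = 0.0142.

λ_B/λ_n = 0.0142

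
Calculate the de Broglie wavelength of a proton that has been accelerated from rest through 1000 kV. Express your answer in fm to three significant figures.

λ = 28.6 fm

KE = eV = 1.602 × 10⁻¹⁹ × 1.000 × 10⁶ = 1.602 × 10⁻¹³ J.
p = √(2mKE) = √(2 × 1.673 × 10⁻²⁷ × 1.602 × 10⁻¹³) = 2.315 × 10⁻²⁰ kg·m/s.
λ = h/p = 6.626 × 10⁻³⁴ / 2.315 × 10⁻²⁰ = 2.86 × 10⁻¹⁴ m = 28.6 fm.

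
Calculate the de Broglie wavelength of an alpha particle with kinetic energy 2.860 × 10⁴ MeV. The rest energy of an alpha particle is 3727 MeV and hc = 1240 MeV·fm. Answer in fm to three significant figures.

λ = 0.0386 fm

Total energy E = KE + m₀c² = 2.860 × 10⁴ + 3727 = 32327 MeV.
(pc)² = E² − (m₀c²)² = (32327)² − (3727)² = 1.031 × 10⁹ MeV², so pc = 3.211 × 10⁴ MeV.
λ = hc/(pc) = 1240 MeV·fm / 3.211 × 10⁴ MeV = 0.0386 fm.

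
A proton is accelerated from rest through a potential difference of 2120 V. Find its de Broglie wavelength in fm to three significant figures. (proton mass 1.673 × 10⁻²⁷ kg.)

KE = eV = 1.602 × 10⁻¹⁹ × 2120 = 3.396 × 10⁻¹⁶ J.
p = √(2mKE) = √(2 × 1.673 × 10⁻²⁷ × 3.396 × 10⁻¹⁶) = 1.066 × 10⁻²¹ kg·m/s.
λ = h/p = 6.626 × 10⁻³⁴ / 1.066 × 10⁻²¹ = 6.22 × 10⁻¹³ m = 622 fm.

λ = 622 fm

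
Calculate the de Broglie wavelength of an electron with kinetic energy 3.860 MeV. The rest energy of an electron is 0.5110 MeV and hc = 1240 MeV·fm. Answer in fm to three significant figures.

Total energy E = KE + m₀c² = 3.860 + 0.5110 = 4.3710 MeV.
(pc)² = E² − (m₀c²)² = (4.3710)² − (0.5110)² = 18.84 MeV², so pc = 4.341 MeV.
λ = hc/(pc) = 1240 MeV·fm / 4.341 MeV = 286 fm.

λ = 286 fm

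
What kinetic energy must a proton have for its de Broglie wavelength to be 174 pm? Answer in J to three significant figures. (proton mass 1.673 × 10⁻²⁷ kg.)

p = h/λ = 6.626 × 10⁻³⁴ / 1.740 × 10⁻¹⁰ = 3.808 × 10⁻²⁴ kg·m/s.
KE = p²/(2m) = (3.808 × 10⁻²⁴)² / (2 × 1.673 × 10⁻²⁷) = 4.334 × 10⁻²¹ J = 4.33 × 10⁻²¹ J.

KE = 4.33 × 10⁻²¹ J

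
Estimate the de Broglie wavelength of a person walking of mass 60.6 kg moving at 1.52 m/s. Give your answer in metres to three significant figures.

p = mv = 60.6 × 1.52 = 9.211 × 10¹ kg·m/s.
λ = h/p = 6.626 × 10⁻³⁴ / 9.211 × 10¹ = 7.19 × 10⁻³⁶ m.

λ = 7.19 × 10⁻³⁶ m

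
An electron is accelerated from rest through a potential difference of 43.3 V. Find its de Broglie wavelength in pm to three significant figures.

λ = 186 pm

KE = eV = 1.602 × 10⁻¹⁹ × 43.30 = 6.937 × 10⁻¹⁸ J.
p = √(2mKE) = √(2 × 9.109 × 10⁻³¹ × 6.937 × 10⁻¹⁸) = 3.555 × 10⁻²⁴ kg·m/s.
λ = h/p = 6.626 × 10⁻³⁴ / 3.555 × 10⁻²⁴ = 1.86 × 10⁻¹⁰ m = 186 pm.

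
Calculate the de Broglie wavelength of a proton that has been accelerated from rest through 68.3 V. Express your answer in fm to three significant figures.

λ = 3460 fm

KE = eV = 1.602 × 10⁻¹⁹ × 68.30 = 1.094 × 10⁻¹⁷ J.
p = √(2mKE) = √(2 × 1.673 × 10⁻²⁷ × 1.094 × 10⁻¹⁷) = 1.913 × 10⁻²² kg·m/s.
λ = h/p = 6.626 × 10⁻³⁴ / 1.913 × 10⁻²² = 3.46 × 10⁻¹² m = 3460 fm.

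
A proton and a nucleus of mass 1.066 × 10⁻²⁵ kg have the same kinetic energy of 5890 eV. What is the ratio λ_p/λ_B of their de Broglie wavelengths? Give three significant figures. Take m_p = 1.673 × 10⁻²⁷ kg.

At fixed KE, p = √(2mKE) so λ = h/p ∝ 1/√m.
λ_p/λ_B = √(m_B/m_p) = √(1.066 × 10⁻²⁵/1.673 × 10⁻²⁷) = √(63.72) = 7.98.

λ_p/λ_B = 7.98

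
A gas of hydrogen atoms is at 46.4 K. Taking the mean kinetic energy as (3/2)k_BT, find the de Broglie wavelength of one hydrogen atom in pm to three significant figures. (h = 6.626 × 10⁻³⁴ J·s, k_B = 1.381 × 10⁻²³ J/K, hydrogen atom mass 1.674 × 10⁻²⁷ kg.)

KE = (3/2)k_BT = 1.5 × 1.381 × 10⁻²³ × 46.4 = 9.612 × 10⁻²² J.
p = √(2mKE) = √(2 × 1.674 × 10⁻²⁷ × 9.612 × 10⁻²²) = 1.794 × 10⁻²⁴ kg·m/s.
λ = h/p = 3.69 × 10⁻¹⁰ m = 369 pm.

λ = 369 pm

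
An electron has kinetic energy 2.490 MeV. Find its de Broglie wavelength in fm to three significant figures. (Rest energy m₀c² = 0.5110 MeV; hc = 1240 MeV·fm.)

λ = 419 fm

Total energy E = KE + m₀c² = 2.490 + 0.5110 = 3.0010 MeV.
(pc)² = E² − (m₀c²)² = (3.0010)² − (0.5110)² = 8.745 MeV², so pc = 2.957 MeV.
λ = hc/(pc) = 1240 MeV·fm / 2.957 MeV = 419 fm.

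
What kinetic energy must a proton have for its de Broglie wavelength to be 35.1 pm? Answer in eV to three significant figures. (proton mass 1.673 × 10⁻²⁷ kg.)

KE = 0.665 eV

p = h/λ = 6.626 × 10⁻³⁴ / 3.510 × 10⁻¹¹ = 1.888 × 10⁻²³ kg·m/s.
KE = p²/(2m) = (1.888 × 10⁻²³)² / (2 × 1.673 × 10⁻²⁷) = 1.065 × 10⁻¹⁹ J = 0.665 eV.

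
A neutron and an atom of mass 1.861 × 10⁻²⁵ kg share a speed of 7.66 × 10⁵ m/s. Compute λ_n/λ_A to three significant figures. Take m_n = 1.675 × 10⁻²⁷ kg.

At fixed v, p = mv so λ = h/(mv) ∝ 1/m.
λ_n/λ_A = m_A/m_n = 1.861 × 10⁻²⁵/1.675 × 10⁻²⁷ = 111.

λ_n/λ_A = 111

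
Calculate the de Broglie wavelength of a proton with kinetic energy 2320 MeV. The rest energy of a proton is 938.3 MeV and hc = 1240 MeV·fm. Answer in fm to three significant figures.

λ = 0.397 fm

Total energy E = KE + m₀c² = 2320 + 938.3 = 3258.3 MeV.
(pc)² = E² − (m₀c²)² = (3258.3)² − (938.3)² = 9.736 × 10⁶ MeV², so pc = 3120 MeV.
λ = hc/(pc) = 1240 MeV·fm / 3120 MeV = 0.397 fm.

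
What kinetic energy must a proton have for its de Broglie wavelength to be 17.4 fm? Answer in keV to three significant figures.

p = h/λ = 6.626 × 10⁻³⁴ / 1.740 × 10⁻¹⁴ = 3.808 × 10⁻²⁰ kg·m/s.
KE = p²/(2m) = (3.808 × 10⁻²⁰)² / (2 × 1.673 × 10⁻²⁷) = 4.334 × 10⁻¹³ J = 2710 keV.

KE = 2710 keV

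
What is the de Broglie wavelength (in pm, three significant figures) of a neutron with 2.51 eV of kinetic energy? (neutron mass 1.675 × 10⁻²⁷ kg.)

λ = 18.1 pm

KE = 2.51 eV = 4.021 × 10⁻¹⁹ J.
p = √(2mKE) = √(2 × 1.675 × 10⁻²⁷ × 4.021 × 10⁻¹⁹) = 3.670 × 10⁻²³ kg·m/s.
λ = h/p = 6.626 × 10⁻³⁴ / 3.670 × 10⁻²³ = 1.81 × 10⁻¹¹ m = 18.1 pm.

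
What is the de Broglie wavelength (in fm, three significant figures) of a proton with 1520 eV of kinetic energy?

KE = 1520 eV = 2.435 × 10⁻¹⁶ J.
p = √(2mKE) = √(2 × 1.673 × 10⁻²⁷ × 2.435 × 10⁻¹⁶) = 9.026 × 10⁻²² kg·m/s.
λ = h/p = 6.626 × 10⁻³⁴ / 9.026 × 10⁻²² = 7.34 × 10⁻¹³ m = 734 fm.

λ = 734 fm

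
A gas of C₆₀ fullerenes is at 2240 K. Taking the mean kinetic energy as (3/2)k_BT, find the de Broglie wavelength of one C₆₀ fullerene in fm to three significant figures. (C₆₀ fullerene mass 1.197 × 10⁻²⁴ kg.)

KE = (3/2)k_BT = 1.5 × 1.381 × 10⁻²³ × 2240 = 4.640 × 10⁻²⁰ J.
p = √(2mKE) = √(2 × 1.197 × 10⁻²⁴ × 4.640 × 10⁻²⁰) = 3.333 × 10⁻²² kg·m/s.
λ = h/p = 1.99 × 10⁻¹² m = 1990 fm.

λ = 1990 fm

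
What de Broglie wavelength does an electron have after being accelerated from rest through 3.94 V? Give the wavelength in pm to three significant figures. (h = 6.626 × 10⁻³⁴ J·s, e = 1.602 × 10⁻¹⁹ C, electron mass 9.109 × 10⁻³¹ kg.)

λ = 618 pm

KE = eV = 1.602 × 10⁻¹⁹ × 3.940 = 6.312 × 10⁻¹⁹ J.
p = √(2mKE) = √(2 × 9.109 × 10⁻³¹ × 6.312 × 10⁻¹⁹) = 1.072 × 10⁻²⁴ kg·m/s.
λ = h/p = 6.626 × 10⁻³⁴ / 1.072 × 10⁻²⁴ = 6.18 × 10⁻¹⁰ m = 618 pm.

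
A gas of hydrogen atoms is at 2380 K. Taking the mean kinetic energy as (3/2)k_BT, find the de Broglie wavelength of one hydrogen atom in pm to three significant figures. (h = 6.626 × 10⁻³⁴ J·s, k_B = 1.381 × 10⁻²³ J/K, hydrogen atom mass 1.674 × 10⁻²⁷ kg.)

KE = (3/2)k_BT = 1.5 × 1.381 × 10⁻²³ × 2380 = 4.930 × 10⁻²⁰ J.
p = √(2mKE) = √(2 × 1.674 × 10⁻²⁷ × 4.930 × 10⁻²⁰) = 1.285 × 10⁻²³ kg·m/s.
λ = h/p = 5.16 × 10⁻¹¹ m = 51.6 pm.

λ = 51.6 pm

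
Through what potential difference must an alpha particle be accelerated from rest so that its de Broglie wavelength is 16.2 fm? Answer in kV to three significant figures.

V = 393 kV

p = h/λ = 6.626 × 10⁻³⁴ / 1.620 × 10⁻¹⁴ = 4.090 × 10⁻²⁰ kg·m/s.
KE = p²/(2m) = 1.259 × 10⁻¹³ J.
V = KE/2e = 1.259 × 10⁻¹³ / (2 × 1.602 × 10⁻¹⁹) = 393 kV.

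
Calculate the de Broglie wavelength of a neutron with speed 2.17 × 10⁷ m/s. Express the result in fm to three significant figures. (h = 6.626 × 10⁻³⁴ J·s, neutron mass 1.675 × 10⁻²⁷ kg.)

p = mv = 1.675 × 10⁻²⁷ × 2.17 × 10⁷ = 3.635 × 10⁻²⁰ kg·m/s.
λ = h/p = 6.626 × 10⁻³⁴ / 3.635 × 10⁻²⁰ = 1.82 × 10⁻¹⁴ m = 18.2 fm.

λ = 18.2 fm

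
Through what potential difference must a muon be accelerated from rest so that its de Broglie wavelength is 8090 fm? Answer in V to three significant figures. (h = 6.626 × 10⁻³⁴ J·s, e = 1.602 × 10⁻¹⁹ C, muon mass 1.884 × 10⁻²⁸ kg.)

p = h/λ = 6.626 × 10⁻³⁴ / 8.090 × 10⁻¹² = 8.190 × 10⁻²³ kg·m/s.
KE = p²/(2m) = 1.780 × 10⁻¹⁷ J.
V = KE/e = 1.780 × 10⁻¹⁷ / (1.602 × 10⁻¹⁹) = 111 V.

V = 111 V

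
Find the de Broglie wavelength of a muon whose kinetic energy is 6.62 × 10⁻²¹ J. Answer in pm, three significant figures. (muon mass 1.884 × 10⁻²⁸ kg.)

p = √(2mKE) = √(2 × 1.884 × 10⁻²⁸ × 6.620 × 10⁻²¹) = 1.579 × 10⁻²⁴ kg·m/s.
λ = h/p = 6.626 × 10⁻³⁴ / 1.579 × 10⁻²⁴ = 4.20 × 10⁻¹⁰ m = 420 pm.

λ = 420 pm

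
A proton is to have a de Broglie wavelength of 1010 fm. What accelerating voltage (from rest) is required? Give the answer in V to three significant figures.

p = h/λ = 6.626 × 10⁻³⁴ / 1.010 × 10⁻¹² = 6.560 × 10⁻²² kg·m/s.
KE = p²/(2m) = 1.286 × 10⁻¹⁶ J.
V = KE/e = 1.286 × 10⁻¹⁶ / (1.602 × 10⁻¹⁹) = 803 V.

V = 803 V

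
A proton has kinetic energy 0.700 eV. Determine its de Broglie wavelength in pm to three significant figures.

λ = 34.2 pm

KE = 0.700 eV = 1.121 × 10⁻¹⁹ J.
p = √(2mKE) = √(2 × 1.673 × 10⁻²⁷ × 1.121 × 10⁻¹⁹) = 1.937 × 10⁻²³ kg·m/s.
λ = h/p = 6.626 × 10⁻³⁴ / 1.937 × 10⁻²³ = 3.42 × 10⁻¹¹ m = 34.2 pm.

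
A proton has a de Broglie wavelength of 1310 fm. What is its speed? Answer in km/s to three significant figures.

v = 302 km/s

p = h/λ = 6.626 × 10⁻³⁴ / 1.310 × 10⁻¹² = 5.058 × 10⁻²² kg·m/s.
v = p/m = 5.058 × 10⁻²² / 1.673 × 10⁻²⁷ = 3.02 × 10⁵ m/s = 302 km/s.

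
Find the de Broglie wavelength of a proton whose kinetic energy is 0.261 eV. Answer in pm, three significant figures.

KE = 0.261 eV = 4.181 × 10⁻²⁰ J.
p = √(2mKE) = √(2 × 1.673 × 10⁻²⁷ × 4.181 × 10⁻²⁰) = 1.183 × 10⁻²³ kg·m/s.
λ = h/p = 6.626 × 10⁻³⁴ / 1.183 × 10⁻²³ = 5.60 × 10⁻¹¹ m = 56.0 pm.

λ = 56.0 pm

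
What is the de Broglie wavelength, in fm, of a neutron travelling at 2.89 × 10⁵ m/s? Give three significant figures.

λ = 1370 fm

p = mv = 1.675 × 10⁻²⁷ × 2.89 × 10⁵ = 4.841 × 10⁻²² kg·m/s.
λ = h/p = 6.626 × 10⁻³⁴ / 4.841 × 10⁻²² = 1.37 × 10⁻¹² m = 1370 fm.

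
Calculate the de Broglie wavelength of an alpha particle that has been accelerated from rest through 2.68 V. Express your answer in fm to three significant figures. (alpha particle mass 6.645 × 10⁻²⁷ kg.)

KE = 2eV = 2 × 1.602 × 10⁻¹⁹ × 2.680 = 8.587 × 10⁻¹⁹ J.
p = √(2mKE) = √(2 × 6.645 × 10⁻²⁷ × 8.587 × 10⁻¹⁹) = 1.068 × 10⁻²² kg·m/s.
λ = h/p = 6.626 × 10⁻³⁴ / 1.068 × 10⁻²² = 6.20 × 10⁻¹² m = 6200 fm.

λ = 6200 fm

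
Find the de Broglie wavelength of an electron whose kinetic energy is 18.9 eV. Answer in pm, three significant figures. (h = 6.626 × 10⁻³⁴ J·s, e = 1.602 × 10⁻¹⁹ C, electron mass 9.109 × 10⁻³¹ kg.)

λ = 282 pm

KE = 18.9 eV = 3.028 × 10⁻¹⁸ J.
p = √(2mKE) = √(2 × 9.109 × 10⁻³¹ × 3.028 × 10⁻¹⁸) = 2.349 × 10⁻²⁴ kg·m/s.
λ = h/p = 6.626 × 10⁻³⁴ / 2.349 × 10⁻²⁴ = 2.82 × 10⁻¹⁰ m = 282 pm.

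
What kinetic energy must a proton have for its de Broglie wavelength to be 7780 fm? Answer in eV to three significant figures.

KE = 13.5 eV

p = h/λ = 6.626 × 10⁻³⁴ / 7.780 × 10⁻¹² = 8.517 × 10⁻²³ kg·m/s.
KE = p²/(2m) = (8.517 × 10⁻²³)² / (2 × 1.673 × 10⁻²⁷) = 2.168 × 10⁻¹⁸ J = 13.5 eV.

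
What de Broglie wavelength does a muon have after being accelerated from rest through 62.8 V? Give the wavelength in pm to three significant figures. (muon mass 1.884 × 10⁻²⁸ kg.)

λ = 10.8 pm

KE = eV = 1.602 × 10⁻¹⁹ × 62.80 = 1.006 × 10⁻¹⁷ J.
p = √(2mKE) = √(2 × 1.884 × 10⁻²⁸ × 1.006 × 10⁻¹⁷) = 6.157 × 10⁻²³ kg·m/s.
λ = h/p = 6.626 × 10⁻³⁴ / 6.157 × 10⁻²³ = 1.08 × 10⁻¹¹ m = 10.8 pm.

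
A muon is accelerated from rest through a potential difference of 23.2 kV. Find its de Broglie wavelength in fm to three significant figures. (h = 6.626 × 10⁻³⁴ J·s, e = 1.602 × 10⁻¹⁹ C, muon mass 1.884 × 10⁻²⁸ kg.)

KE = eV = 1.602 × 10⁻¹⁹ × 2.320 × 10⁴ = 3.717 × 10⁻¹⁵ J.
p = √(2mKE) = √(2 × 1.884 × 10⁻²⁸ × 3.717 × 10⁻¹⁵) = 1.183 × 10⁻²¹ kg·m/s.
λ = h/p = 6.626 × 10⁻³⁴ / 1.183 × 10⁻²¹ = 5.60 × 10⁻¹³ m = 560 fm.

λ = 560 fm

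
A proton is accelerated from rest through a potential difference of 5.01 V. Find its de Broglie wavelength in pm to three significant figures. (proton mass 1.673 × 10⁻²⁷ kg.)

λ = 12.8 pm

KE = eV = 1.602 × 10⁻¹⁹ × 5.010 = 8.026 × 10⁻¹⁹ J.
p = √(2mKE) = √(2 × 1.673 × 10⁻²⁷ × 8.026 × 10⁻¹⁹) = 5.182 × 10⁻²³ kg·m/s.
λ = h/p = 6.626 × 10⁻³⁴ / 5.182 × 10⁻²³ = 1.28 × 10⁻¹¹ m = 12.8 pm.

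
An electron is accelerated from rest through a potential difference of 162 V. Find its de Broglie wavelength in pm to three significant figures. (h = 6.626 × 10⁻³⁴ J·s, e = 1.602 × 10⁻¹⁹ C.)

KE = eV = 1.602 × 10⁻¹⁹ × 162.0 = 2.595 × 10⁻¹⁷ J.
p = √(2mKE) = √(2 × 9.109 × 10⁻³¹ × 2.595 × 10⁻¹⁷) = 6.876 × 10⁻²⁴ kg·m/s.
λ = h/p = 6.626 × 10⁻³⁴ / 6.876 × 10⁻²⁴ = 9.64 × 10⁻¹¹ m = 96.4 pm.

λ = 96.4 pm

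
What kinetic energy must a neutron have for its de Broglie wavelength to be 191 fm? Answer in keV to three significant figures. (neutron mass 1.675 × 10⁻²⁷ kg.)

p = h/λ = 6.626 × 10⁻³⁴ / 1.910 × 10⁻¹³ = 3.469 × 10⁻²¹ kg·m/s.
KE = p²/(2m) = (3.469 × 10⁻²¹)² / (2 × 1.675 × 10⁻²⁷) = 3.592 × 10⁻¹⁵ J = 22.4 keV.

KE = 22.4 keV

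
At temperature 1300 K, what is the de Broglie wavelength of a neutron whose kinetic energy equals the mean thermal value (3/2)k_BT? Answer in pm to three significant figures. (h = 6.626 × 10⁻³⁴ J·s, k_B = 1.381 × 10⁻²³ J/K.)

λ = 69.8 pm

KE = (3/2)k_BT = 1.5 × 1.381 × 10⁻²³ × 1300 = 2.693 × 10⁻²⁰ J.
p = √(2mKE) = √(2 × 1.675 × 10⁻²⁷ × 2.693 × 10⁻²⁰) = 9.498 × 10⁻²⁴ kg·m/s.
λ = h/p = 6.98 × 10⁻¹¹ m = 69.8 pm.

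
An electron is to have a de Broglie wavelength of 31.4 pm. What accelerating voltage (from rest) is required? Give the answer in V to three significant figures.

V = 1530 V

p = h/λ = 6.626 × 10⁻³⁴ / 3.140 × 10⁻¹¹ = 2.110 × 10⁻²³ kg·m/s.
KE = p²/(2m) = 2.444 × 10⁻¹⁶ J.
V = KE/e = 2.444 × 10⁻¹⁶ / (1.602 × 10⁻¹⁹) = 1530 V.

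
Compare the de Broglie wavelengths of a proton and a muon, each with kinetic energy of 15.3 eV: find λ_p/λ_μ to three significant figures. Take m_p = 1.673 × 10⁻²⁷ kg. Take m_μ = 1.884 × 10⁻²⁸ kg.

At fixed KE, p = √(2mKE) so λ = h/p ∝ 1/√m.
λ_p/λ_μ = √(m_μ/m_p) = √(1.884 × 10⁻²⁸/1.673 × 10⁻²⁷) = √(0.1126) = 0.336.

λ_p/λ_μ = 0.336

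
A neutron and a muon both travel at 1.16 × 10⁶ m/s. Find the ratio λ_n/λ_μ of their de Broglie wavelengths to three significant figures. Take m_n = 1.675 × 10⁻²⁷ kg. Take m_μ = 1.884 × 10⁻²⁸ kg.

λ_n/λ_μ = 0.112

At fixed v, p = mv so λ = h/(mv) ∝ 1/m.
λ_n/λ_μ = m_μ/m_n = 1.884 × 10⁻²⁸/1.675 × 10⁻²⁷ = 0.112.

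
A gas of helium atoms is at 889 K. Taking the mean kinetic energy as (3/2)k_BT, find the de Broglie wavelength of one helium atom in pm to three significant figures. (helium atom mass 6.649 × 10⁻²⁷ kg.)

KE = (3/2)k_BT = 1.5 × 1.381 × 10⁻²³ × 889 = 1.842 × 10⁻²⁰ J.
p = √(2mKE) = √(2 × 6.649 × 10⁻²⁷ × 1.842 × 10⁻²⁰) = 1.565 × 10⁻²³ kg·m/s.
λ = h/p = 4.23 × 10⁻¹¹ m = 42.3 pm.

λ = 42.3 pm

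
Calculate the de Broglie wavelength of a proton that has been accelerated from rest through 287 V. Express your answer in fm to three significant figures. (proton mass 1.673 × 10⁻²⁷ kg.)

λ = 1690 fm

KE = eV = 1.602 × 10⁻¹⁹ × 287.0 = 4.598 × 10⁻¹⁷ J.
p = √(2mKE) = √(2 × 1.673 × 10⁻²⁷ × 4.598 × 10⁻¹⁷) = 3.922 × 10⁻²² kg·m/s.
λ = h/p = 6.626 × 10⁻³⁴ / 3.922 × 10⁻²² = 1.69 × 10⁻¹² m = 1690 fm.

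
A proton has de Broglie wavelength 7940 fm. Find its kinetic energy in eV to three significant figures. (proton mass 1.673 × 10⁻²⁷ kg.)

p = h/λ = 6.626 × 10⁻³⁴ / 7.940 × 10⁻¹² = 8.345 × 10⁻²³ kg·m/s.
KE = p²/(2m) = (8.345 × 10⁻²³)² / (2 × 1.673 × 10⁻²⁷) = 2.081 × 10⁻¹⁸ J = 13.0 eV.

KE = 13.0 eV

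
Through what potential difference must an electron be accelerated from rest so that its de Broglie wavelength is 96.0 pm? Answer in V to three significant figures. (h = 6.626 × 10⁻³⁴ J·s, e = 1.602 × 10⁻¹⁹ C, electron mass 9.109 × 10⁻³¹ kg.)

V = 163 V

p = h/λ = 6.626 × 10⁻³⁴ / 9.600 × 10⁻¹¹ = 6.902 × 10⁻²⁴ kg·m/s.
KE = p²/(2m) = 2.615 × 10⁻¹⁷ J.
V = KE/e = 2.615 × 10⁻¹⁷ / (1.602 × 10⁻¹⁹) = 163 V.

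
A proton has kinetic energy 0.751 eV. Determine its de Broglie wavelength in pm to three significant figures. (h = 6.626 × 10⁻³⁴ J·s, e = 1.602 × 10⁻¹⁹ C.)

KE = 0.751 eV = 1.203 × 10⁻¹⁹ J.
p = √(2mKE) = √(2 × 1.673 × 10⁻²⁷ × 1.203 × 10⁻¹⁹) = 2.006 × 10⁻²³ kg·m/s.
λ = h/p = 6.626 × 10⁻³⁴ / 2.006 × 10⁻²³ = 3.30 × 10⁻¹¹ m = 33.0 pm.

λ = 33.0 pm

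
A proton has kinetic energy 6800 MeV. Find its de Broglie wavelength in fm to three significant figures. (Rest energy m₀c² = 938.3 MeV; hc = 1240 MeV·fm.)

λ = 0.161 fm

Total energy E = KE + m₀c² = 6800 + 938.3 = 7738.3 MeV.
(pc)² = E² − (m₀c²)² = (7738.3)² − (938.3)² = 5.900 × 10⁷ MeV², so pc = 7681 MeV.
λ = hc/(pc) = 1240 MeV·fm / 7681 MeV = 0.161 fm.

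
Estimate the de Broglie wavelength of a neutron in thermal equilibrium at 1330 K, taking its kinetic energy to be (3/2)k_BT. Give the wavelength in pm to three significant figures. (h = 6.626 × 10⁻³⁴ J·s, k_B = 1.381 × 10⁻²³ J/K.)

KE = (3/2)k_BT = 1.5 × 1.381 × 10⁻²³ × 1330 = 2.755 × 10⁻²⁰ J.
p = √(2mKE) = √(2 × 1.675 × 10⁻²⁷ × 2.755 × 10⁻²⁰) = 9.607 × 10⁻²⁴ kg·m/s.
λ = h/p = 6.90 × 10⁻¹¹ m = 69.0 pm.

λ = 69.0 pm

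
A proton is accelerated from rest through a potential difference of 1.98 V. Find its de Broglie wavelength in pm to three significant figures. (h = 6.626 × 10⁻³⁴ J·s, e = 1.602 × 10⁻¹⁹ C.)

KE = eV = 1.602 × 10⁻¹⁹ × 1.980 = 3.172 × 10⁻¹⁹ J.
p = √(2mKE) = √(2 × 1.673 × 10⁻²⁷ × 3.172 × 10⁻¹⁹) = 3.258 × 10⁻²³ kg·m/s.
λ = h/p = 6.626 × 10⁻³⁴ / 3.258 × 10⁻²³ = 2.03 × 10⁻¹¹ m = 20.3 pm.

λ = 20.3 pm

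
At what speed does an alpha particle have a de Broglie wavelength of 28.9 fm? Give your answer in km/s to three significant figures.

v = 3450 km/s

p = h/λ = 6.626 × 10⁻³⁴ / 2.890 × 10⁻¹⁴ = 2.293 × 10⁻²⁰ kg·m/s.
v = p/m = 2.293 × 10⁻²⁰ / 6.645 × 10⁻²⁷ = 3.45 × 10⁶ m/s = 3450 km/s.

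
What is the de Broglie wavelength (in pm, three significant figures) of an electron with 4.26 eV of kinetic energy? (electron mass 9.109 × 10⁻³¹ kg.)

KE = 4.26 eV = 6.825 × 10⁻¹⁹ J.
p = √(2mKE) = √(2 × 9.109 × 10⁻³¹ × 6.825 × 10⁻¹⁹) = 1.115 × 10⁻²⁴ kg·m/s.
λ = h/p = 6.626 × 10⁻³⁴ / 1.115 × 10⁻²⁴ = 5.94 × 10⁻¹⁰ m = 594 pm.

λ = 594 pm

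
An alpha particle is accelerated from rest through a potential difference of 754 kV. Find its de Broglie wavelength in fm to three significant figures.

λ = 11.7 fm

KE = 2eV = 2 × 1.602 × 10⁻¹⁹ × 7.540 × 10⁵ = 2.416 × 10⁻¹³ J.
p = √(2mKE) = √(2 × 6.645 × 10⁻²⁷ × 2.416 × 10⁻¹³) = 5.666 × 10⁻²⁰ kg·m/s.
λ = h/p = 6.626 × 10⁻³⁴ / 5.666 × 10⁻²⁰ = 1.17 × 10⁻¹⁴ m = 11.7 fm.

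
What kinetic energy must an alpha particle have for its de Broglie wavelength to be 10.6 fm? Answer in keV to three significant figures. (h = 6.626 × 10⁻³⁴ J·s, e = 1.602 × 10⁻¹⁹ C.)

KE = 1840 keV

p = h/λ = 6.626 × 10⁻³⁴ / 1.060 × 10⁻¹⁴ = 6.251 × 10⁻²⁰ kg·m/s.
KE = p²/(2m) = (6.251 × 10⁻²⁰)² / (2 × 6.645 × 10⁻²⁷) = 2.940 × 10⁻¹³ J = 1840 keV.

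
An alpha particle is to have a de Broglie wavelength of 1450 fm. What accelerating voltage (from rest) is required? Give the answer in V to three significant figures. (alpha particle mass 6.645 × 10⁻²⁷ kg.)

p = h/λ = 6.626 × 10⁻³⁴ / 1.450 × 10⁻¹² = 4.570 × 10⁻²² kg·m/s.
KE = p²/(2m) = 1.571 × 10⁻¹⁷ J.
V = KE/2e = 1.571 × 10⁻¹⁷ / (2 × 1.602 × 10⁻¹⁹) = 49.0 V.

V = 49.0 V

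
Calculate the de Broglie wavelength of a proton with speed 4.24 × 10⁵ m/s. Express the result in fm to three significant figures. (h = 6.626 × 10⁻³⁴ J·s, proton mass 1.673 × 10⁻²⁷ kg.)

p = mv = 1.673 × 10⁻²⁷ × 4.24 × 10⁵ = 7.094 × 10⁻²² kg·m/s.
λ = h/p = 6.626 × 10⁻³⁴ / 7.094 × 10⁻²² = 9.34 × 10⁻¹³ m = 934 fm.

λ = 934 fm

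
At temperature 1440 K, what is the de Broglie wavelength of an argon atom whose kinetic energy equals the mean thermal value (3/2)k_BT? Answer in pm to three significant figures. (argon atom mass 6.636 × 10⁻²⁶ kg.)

λ = 10.5 pm

KE = (3/2)k_BT = 1.5 × 1.381 × 10⁻²³ × 1440 = 2.983 × 10⁻²⁰ J.
p = √(2mKE) = √(2 × 6.636 × 10⁻²⁶ × 2.983 × 10⁻²⁰) = 6.292 × 10⁻²³ kg·m/s.
λ = h/p = 1.05 × 10⁻¹¹ m = 10.5 pm.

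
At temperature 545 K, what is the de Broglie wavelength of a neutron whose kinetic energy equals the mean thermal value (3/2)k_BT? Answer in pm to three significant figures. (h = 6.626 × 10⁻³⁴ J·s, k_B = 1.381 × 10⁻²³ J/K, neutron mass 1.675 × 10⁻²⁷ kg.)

KE = (3/2)k_BT = 1.5 × 1.381 × 10⁻²³ × 545 = 1.129 × 10⁻²⁰ J.
p = √(2mKE) = √(2 × 1.675 × 10⁻²⁷ × 1.129 × 10⁻²⁰) = 6.150 × 10⁻²⁴ kg·m/s.
λ = h/p = 1.08 × 10⁻¹⁰ m = 108 pm.

λ = 108 pm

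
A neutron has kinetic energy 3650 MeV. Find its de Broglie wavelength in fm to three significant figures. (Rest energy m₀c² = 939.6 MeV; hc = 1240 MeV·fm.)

Total energy E = KE + m₀c² = 3650 + 939.6 = 4589.6 MeV.
(pc)² = E² − (m₀c²)² = (4589.6)² − (939.6)² = 2.018 × 10⁷ MeV², so pc = 4492 MeV.
λ = hc/(pc) = 1240 MeV·fm / 4492 MeV = 0.276 fm.

λ = 0.276 fm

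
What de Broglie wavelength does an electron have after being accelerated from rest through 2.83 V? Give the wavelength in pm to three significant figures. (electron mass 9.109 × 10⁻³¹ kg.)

λ = 729 pm

KE = eV = 1.602 × 10⁻¹⁹ × 2.830 = 4.534 × 10⁻¹⁹ J.
p = √(2mKE) = √(2 × 9.109 × 10⁻³¹ × 4.534 × 10⁻¹⁹) = 9.088 × 10⁻²⁵ kg·m/s.
λ = h/p = 6.626 × 10⁻³⁴ / 9.088 × 10⁻²⁵ = 7.29 × 10⁻¹⁰ m = 729 pm.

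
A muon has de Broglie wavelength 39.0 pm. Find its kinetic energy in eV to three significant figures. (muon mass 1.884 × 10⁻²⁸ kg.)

KE = 4.78 eV

p = h/λ = 6.626 × 10⁻³⁴ / 3.900 × 10⁻¹¹ = 1.699 × 10⁻²³ kg·m/s.
KE = p²/(2m) = (1.699 × 10⁻²³)² / (2 × 1.884 × 10⁻²⁸) = 7.661 × 10⁻¹⁹ J = 4.78 eV.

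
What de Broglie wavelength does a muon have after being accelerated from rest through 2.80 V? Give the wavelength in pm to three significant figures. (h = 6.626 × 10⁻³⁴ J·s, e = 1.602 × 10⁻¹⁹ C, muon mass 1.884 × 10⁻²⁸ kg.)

KE = eV = 1.602 × 10⁻¹⁹ × 2.800 = 4.486 × 10⁻¹⁹ J.
p = √(2mKE) = √(2 × 1.884 × 10⁻²⁸ × 4.486 × 10⁻¹⁹) = 1.300 × 10⁻²³ kg·m/s.
λ = h/p = 6.626 × 10⁻³⁴ / 1.300 × 10⁻²³ = 5.10 × 10⁻¹¹ m = 51.0 pm.

λ = 51.0 pm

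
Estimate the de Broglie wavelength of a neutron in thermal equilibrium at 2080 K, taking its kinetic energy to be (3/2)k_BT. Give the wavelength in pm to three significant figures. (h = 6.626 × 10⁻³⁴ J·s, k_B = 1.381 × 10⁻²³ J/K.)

KE = (3/2)k_BT = 1.5 × 1.381 × 10⁻²³ × 2080 = 4.309 × 10⁻²⁰ J.
p = √(2mKE) = √(2 × 1.675 × 10⁻²⁷ × 4.309 × 10⁻²⁰) = 1.201 × 10⁻²³ kg·m/s.
λ = h/p = 5.52 × 10⁻¹¹ m = 55.2 pm.

λ = 55.2 pm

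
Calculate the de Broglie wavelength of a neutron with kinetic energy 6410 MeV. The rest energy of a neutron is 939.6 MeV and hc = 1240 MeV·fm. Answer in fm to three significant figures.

λ = 0.170 fm

Total energy E = KE + m₀c² = 6410 + 939.6 = 7349.6 MeV.
(pc)² = E² − (m₀c²)² = (7349.6)² − (939.6)² = 5.313 × 10⁷ MeV², so pc = 7289 MeV.
λ = hc/(pc) = 1240 MeV·fm / 7289 MeV = 0.170 fm.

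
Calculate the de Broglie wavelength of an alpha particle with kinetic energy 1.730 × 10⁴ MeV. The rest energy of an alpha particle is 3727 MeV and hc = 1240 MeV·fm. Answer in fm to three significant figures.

λ = 0.0599 fm

Total energy E = KE + m₀c² = 1.730 × 10⁴ + 3727 = 21027 MeV.
(pc)² = E² − (m₀c²)² = (21027)² − (3727)² = 4.282 × 10⁸ MeV², so pc = 2.069 × 10⁴ MeV.
λ = hc/(pc) = 1240 MeV·fm / 2.069 × 10⁴ MeV = 0.0599 fm.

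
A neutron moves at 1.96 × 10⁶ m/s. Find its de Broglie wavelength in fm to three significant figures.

λ = 202 fm

p = mv = 1.675 × 10⁻²⁷ × 1.96 × 10⁶ = 3.283 × 10⁻²¹ kg·m/s.
λ = h/p = 6.626 × 10⁻³⁴ / 3.283 × 10⁻²¹ = 2.02 × 10⁻¹³ m = 202 fm.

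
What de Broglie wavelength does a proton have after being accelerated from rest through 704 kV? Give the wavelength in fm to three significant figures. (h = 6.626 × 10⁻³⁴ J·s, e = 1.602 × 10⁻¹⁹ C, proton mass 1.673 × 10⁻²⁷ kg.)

λ = 34.1 fm

KE = eV = 1.602 × 10⁻¹⁹ × 7.040 × 10⁵ = 1.128 × 10⁻¹³ J.
p = √(2mKE) = √(2 × 1.673 × 10⁻²⁷ × 1.128 × 10⁻¹³) = 1.943 × 10⁻²⁰ kg·m/s.
λ = h/p = 6.626 × 10⁻³⁴ / 1.943 × 10⁻²⁰ = 3.41 × 10⁻¹⁴ m = 34.1 fm.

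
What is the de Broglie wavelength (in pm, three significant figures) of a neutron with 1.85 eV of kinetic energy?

KE = 1.85 eV = 2.964 × 10⁻¹⁹ J.
p = √(2mKE) = √(2 × 1.675 × 10⁻²⁷ × 2.964 × 10⁻¹⁹) = 3.151 × 10⁻²³ kg·m/s.
λ = h/p = 6.626 × 10⁻³⁴ / 3.151 × 10⁻²³ = 2.10 × 10⁻¹¹ m = 21.0 pm.

λ = 21.0 pm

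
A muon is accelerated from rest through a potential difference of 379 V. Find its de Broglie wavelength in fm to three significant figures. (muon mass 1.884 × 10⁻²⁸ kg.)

KE = eV = 1.602 × 10⁻¹⁹ × 379.0 = 6.072 × 10⁻¹⁷ J.
p = √(2mKE) = √(2 × 1.884 × 10⁻²⁸ × 6.072 × 10⁻¹⁷) = 1.513 × 10⁻²² kg·m/s.
λ = h/p = 6.626 × 10⁻³⁴ / 1.513 × 10⁻²² = 4.38 × 10⁻¹² m = 4380 fm.

λ = 4380 fm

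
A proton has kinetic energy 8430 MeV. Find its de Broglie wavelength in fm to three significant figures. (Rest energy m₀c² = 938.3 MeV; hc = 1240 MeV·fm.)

λ = 0.133 fm

Total energy E = KE + m₀c² = 8430 + 938.3 = 9368.3 MeV.
(pc)² = E² − (m₀c²)² = (9368.3)² − (938.3)² = 8.688 × 10⁷ MeV², so pc = 9321 MeV.
λ = hc/(pc) = 1240 MeV·fm / 9321 MeV = 0.133 fm.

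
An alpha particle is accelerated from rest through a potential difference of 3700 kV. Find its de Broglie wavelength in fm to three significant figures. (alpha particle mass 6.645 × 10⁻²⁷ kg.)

λ = 5.28 fm

KE = 2eV = 2 × 1.602 × 10⁻¹⁹ × 3.700 × 10⁶ = 1.185 × 10⁻¹² J.
p = √(2mKE) = √(2 × 6.645 × 10⁻²⁷ × 1.185 × 10⁻¹²) = 1.255 × 10⁻¹⁹ kg·m/s.
λ = h/p = 6.626 × 10⁻³⁴ / 1.255 × 10⁻¹⁹ = 5.28 × 10⁻¹⁵ m = 5.28 fm.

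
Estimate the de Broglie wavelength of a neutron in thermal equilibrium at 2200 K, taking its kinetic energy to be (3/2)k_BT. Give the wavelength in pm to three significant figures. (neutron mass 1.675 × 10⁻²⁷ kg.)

λ = 53.6 pm

KE = (3/2)k_BT = 1.5 × 1.381 × 10⁻²³ × 2200 = 4.557 × 10⁻²⁰ J.
p = √(2mKE) = √(2 × 1.675 × 10⁻²⁷ × 4.557 × 10⁻²⁰) = 1.236 × 10⁻²³ kg·m/s.
λ = h/p = 5.36 × 10⁻¹¹ m = 53.6 pm.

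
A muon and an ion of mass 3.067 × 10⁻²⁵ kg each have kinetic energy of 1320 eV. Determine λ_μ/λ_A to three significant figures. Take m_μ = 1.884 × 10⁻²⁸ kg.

λ_μ/λ_A = 40.3

At fixed KE, p = √(2mKE) so λ = h/p ∝ 1/√m.
λ_μ/λ_A = √(m_A/m_μ) = √(3.067 × 10⁻²⁵/1.884 × 10⁻²⁸) = √(1628) = 40.3.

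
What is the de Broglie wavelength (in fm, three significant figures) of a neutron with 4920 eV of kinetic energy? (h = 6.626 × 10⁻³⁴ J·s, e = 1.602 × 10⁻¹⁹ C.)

λ = 408 fm

KE = 4920 eV = 7.882 × 10⁻¹⁶ J.
p = √(2mKE) = √(2 × 1.675 × 10⁻²⁷ × 7.882 × 10⁻¹⁶) = 1.625 × 10⁻²¹ kg·m/s.
λ = h/p = 6.626 × 10⁻³⁴ / 1.625 × 10⁻²¹ = 4.08 × 10⁻¹³ m = 408 fm.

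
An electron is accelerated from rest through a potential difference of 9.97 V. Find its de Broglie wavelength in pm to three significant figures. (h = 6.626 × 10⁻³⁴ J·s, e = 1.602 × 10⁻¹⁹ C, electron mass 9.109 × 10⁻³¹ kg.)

KE = eV = 1.602 × 10⁻¹⁹ × 9.970 = 1.597 × 10⁻¹⁸ J.
p = √(2mKE) = √(2 × 9.109 × 10⁻³¹ × 1.597 × 10⁻¹⁸) = 1.706 × 10⁻²⁴ kg·m/s.
λ = h/p = 6.626 × 10⁻³⁴ / 1.706 × 10⁻²⁴ = 3.88 × 10⁻¹⁰ m = 388 pm.

λ = 388 pm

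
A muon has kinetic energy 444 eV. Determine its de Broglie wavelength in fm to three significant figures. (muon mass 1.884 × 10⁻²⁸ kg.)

KE = 444 eV = 7.113 × 10⁻¹⁷ J.
p = √(2mKE) = √(2 × 1.884 × 10⁻²⁸ × 7.113 × 10⁻¹⁷) = 1.637 × 10⁻²² kg·m/s.
λ = h/p = 6.626 × 10⁻³⁴ / 1.637 × 10⁻²² = 4.05 × 10⁻¹² m = 4050 fm.

λ = 4050 fm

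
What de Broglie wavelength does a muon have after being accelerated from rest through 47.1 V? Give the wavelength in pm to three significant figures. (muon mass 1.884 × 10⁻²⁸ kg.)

KE = eV = 1.602 × 10⁻¹⁹ × 47.10 = 7.545 × 10⁻¹⁸ J.
p = √(2mKE) = √(2 × 1.884 × 10⁻²⁸ × 7.545 × 10⁻¹⁸) = 5.332 × 10⁻²³ kg·m/s.
λ = h/p = 6.626 × 10⁻³⁴ / 5.332 × 10⁻²³ = 1.24 × 10⁻¹¹ m = 12.4 pm.

λ = 12.4 pm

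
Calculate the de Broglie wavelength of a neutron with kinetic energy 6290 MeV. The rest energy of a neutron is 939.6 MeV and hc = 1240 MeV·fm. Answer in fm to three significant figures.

Total energy E = KE + m₀c² = 6290 + 939.6 = 7229.6 MeV.
(pc)² = E² − (m₀c²)² = (7229.6)² − (939.6)² = 5.138 × 10⁷ MeV², so pc = 7168 MeV.
λ = hc/(pc) = 1240 MeV·fm / 7168 MeV = 0.173 fm.

λ = 0.173 fm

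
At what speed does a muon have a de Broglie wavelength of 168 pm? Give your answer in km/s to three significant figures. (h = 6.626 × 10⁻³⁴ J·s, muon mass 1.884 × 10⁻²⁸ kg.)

v = 20.9 km/s

p = h/λ = 6.626 × 10⁻³⁴ / 1.680 × 10⁻¹⁰ = 3.944 × 10⁻²⁴ kg·m/s.
v = p/m = 3.944 × 10⁻²⁴ / 1.884 × 10⁻²⁸ = 2.09 × 10⁴ m/s = 20.9 km/s.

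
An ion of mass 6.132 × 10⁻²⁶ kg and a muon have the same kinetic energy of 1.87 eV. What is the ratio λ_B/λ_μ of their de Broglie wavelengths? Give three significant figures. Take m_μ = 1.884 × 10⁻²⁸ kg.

At fixed KE, p = √(2mKE) so λ = h/p ∝ 1/√m.
λ_B/λ_μ = √(m_μ/m_B) = √(1.884 × 10⁻²⁸/6.132 × 10⁻²⁶) = √(3.072 × 10⁻³) = 0.0554.

λ_B/λ_μ = 0.0554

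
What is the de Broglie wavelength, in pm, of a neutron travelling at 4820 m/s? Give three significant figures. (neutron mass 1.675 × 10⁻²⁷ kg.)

p = mv = 1.675 × 10⁻²⁷ × 4820 = 8.074 × 10⁻²⁴ kg·m/s.
λ = h/p = 6.626 × 10⁻³⁴ / 8.074 × 10⁻²⁴ = 8.21 × 10⁻¹¹ m = 82.1 pm.

λ = 82.1 pm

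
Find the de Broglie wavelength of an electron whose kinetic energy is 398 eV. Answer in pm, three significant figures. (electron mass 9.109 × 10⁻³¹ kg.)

KE = 398 eV = 6.376 × 10⁻¹⁷ J.
p = √(2mKE) = √(2 × 9.109 × 10⁻³¹ × 6.376 × 10⁻¹⁷) = 1.078 × 10⁻²³ kg·m/s.
λ = h/p = 6.626 × 10⁻³⁴ / 1.078 × 10⁻²³ = 6.15 × 10⁻¹¹ m = 61.5 pm.

λ = 61.5 pm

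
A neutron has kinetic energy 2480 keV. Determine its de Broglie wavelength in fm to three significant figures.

KE = 2480 keV = 3.973 × 10⁻¹³ J.
p = √(2mKE) = √(2 × 1.675 × 10⁻²⁷ × 3.973 × 10⁻¹³) = 3.648 × 10⁻²⁰ kg·m/s.
λ = h/p = 6.626 × 10⁻³⁴ / 3.648 × 10⁻²⁰ = 1.82 × 10⁻¹⁴ m = 18.2 fm.

λ = 18.2 fm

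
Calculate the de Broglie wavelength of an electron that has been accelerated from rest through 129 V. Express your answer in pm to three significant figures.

KE = eV = 1.602 × 10⁻¹⁹ × 129.0 = 2.067 × 10⁻¹⁷ J.
p = √(2mKE) = √(2 × 9.109 × 10⁻³¹ × 2.067 × 10⁻¹⁷) = 6.136 × 10⁻²⁴ kg·m/s.
λ = h/p = 6.626 × 10⁻³⁴ / 6.136 × 10⁻²⁴ = 1.08 × 10⁻¹⁰ m = 108 pm.

λ = 108 pm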